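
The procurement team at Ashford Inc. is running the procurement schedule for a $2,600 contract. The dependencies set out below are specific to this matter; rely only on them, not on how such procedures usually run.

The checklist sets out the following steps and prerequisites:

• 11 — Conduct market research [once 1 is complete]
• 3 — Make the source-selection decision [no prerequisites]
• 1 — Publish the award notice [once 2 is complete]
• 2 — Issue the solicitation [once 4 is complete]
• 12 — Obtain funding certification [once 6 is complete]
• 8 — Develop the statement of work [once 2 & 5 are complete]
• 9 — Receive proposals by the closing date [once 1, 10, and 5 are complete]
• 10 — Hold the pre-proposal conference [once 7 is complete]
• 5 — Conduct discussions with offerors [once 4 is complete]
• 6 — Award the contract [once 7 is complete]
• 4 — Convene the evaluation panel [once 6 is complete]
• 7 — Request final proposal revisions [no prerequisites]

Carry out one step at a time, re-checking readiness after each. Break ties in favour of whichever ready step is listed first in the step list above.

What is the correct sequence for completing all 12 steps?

3, 7, 10, 6, 12, 4, 2, 1, 11, 5, 8, 9

3 and 7 have no prerequisites; 3 is listed earlier, so 3 is first.
Next only 7 has its prerequisites met → 7.
Now 10 and 6 have their prerequisites met. 10 is listed earlier, so 10 next.
Next only 6 has its prerequisites met → 6.
Ready: 12 and 4. 12 is listed earlier → 12.
4 needed 6, now all done → 4.
2 and 5 are both available; 2 is listed earlier → 2.
1 now also ready, so the ready set is {1, 5}; 1 is listed earlier → 1.
11 and 5 are both available; 11 is listed earlier → 11.
5 is the only step now ready → 5.
8 and 9 are both available; 8 is listed earlier → 8.
That leaves 9 as the only ready step → 9.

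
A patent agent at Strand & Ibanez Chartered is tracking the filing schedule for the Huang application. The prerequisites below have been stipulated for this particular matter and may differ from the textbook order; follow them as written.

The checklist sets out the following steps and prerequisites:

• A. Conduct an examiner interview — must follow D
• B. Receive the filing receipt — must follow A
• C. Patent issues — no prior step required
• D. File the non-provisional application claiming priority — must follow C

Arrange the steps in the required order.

C, D, A, B

C is the only step with nothing outstanding, so it goes first.
D needed C, now all done → D.
A is the only step now ready → A.
That leaves B as the only ready step → B.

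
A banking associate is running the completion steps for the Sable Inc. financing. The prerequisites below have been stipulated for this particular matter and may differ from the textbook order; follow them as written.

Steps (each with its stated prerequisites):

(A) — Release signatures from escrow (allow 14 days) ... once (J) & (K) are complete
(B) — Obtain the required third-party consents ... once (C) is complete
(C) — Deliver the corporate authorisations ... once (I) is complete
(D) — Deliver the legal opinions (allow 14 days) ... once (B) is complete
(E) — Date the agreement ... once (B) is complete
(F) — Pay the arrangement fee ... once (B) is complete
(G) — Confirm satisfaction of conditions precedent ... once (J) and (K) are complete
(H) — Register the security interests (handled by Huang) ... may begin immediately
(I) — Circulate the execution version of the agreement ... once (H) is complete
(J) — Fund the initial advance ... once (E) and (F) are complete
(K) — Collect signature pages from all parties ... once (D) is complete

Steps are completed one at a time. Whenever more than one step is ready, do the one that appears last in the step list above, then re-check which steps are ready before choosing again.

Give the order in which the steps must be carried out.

(H), (I), (C), (B), (F), (E), (J), (D), (K), (G), (A)

(H) has no prerequisites → (H) first.
(I) needed (H), now all done → (I).
Next only (C) has its prerequisites met → (C).
(B) is the only step now ready → (B).
Ready: (F), (E) and (D). (F) is listed later → (F).
Now (E) and (D) have their prerequisites met. (E) is listed later, so (E) next.
(J) now also ready, so the ready set is {(J), (D)}; (J) is listed later → (J).
(D) needed (B), now all done → (D).
(K) is the only step now ready → (K).
Ready: (G) and (A). (G) is listed later → (G).
Next only (A) has its prerequisites met → (A).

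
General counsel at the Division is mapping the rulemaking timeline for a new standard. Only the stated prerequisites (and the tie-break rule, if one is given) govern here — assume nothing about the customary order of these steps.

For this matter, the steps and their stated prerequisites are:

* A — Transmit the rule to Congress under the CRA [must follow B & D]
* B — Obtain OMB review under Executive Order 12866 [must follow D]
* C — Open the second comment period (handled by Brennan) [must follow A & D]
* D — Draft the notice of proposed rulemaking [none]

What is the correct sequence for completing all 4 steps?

D B A C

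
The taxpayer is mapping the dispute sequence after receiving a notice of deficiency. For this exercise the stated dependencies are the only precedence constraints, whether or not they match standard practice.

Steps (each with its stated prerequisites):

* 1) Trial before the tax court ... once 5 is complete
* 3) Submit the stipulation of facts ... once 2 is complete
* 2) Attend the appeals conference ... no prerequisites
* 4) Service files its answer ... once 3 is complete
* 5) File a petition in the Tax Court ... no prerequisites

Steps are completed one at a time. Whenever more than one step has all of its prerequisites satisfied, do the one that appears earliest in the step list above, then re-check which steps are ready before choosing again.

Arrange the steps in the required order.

2 3 4 5 1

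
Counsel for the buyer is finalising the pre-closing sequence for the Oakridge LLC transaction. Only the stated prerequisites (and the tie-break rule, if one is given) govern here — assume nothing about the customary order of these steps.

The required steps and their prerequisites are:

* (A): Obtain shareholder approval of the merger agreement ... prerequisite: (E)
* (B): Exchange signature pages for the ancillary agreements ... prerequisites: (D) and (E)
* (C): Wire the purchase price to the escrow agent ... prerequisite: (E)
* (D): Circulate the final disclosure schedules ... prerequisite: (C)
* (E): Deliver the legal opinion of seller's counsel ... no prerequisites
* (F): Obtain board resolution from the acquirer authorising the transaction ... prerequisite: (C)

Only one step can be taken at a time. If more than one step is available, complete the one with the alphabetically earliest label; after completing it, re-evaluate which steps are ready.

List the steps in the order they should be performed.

(E) (A) (C) (D) (B) (F)

Only (E) has no prerequisites, so it is first.
Now (A) and (C) have their prerequisites met. (A) has the earlier label, so (A) next.
Next only (C) has its prerequisites met → (C).
Ready: (D) and (F). (D) has the earlier label → (D).
(B) now also ready, so the ready set is {(B), (F)}; (B) has the earlier label → (B).
Next only (F) has its prerequisites met → (F).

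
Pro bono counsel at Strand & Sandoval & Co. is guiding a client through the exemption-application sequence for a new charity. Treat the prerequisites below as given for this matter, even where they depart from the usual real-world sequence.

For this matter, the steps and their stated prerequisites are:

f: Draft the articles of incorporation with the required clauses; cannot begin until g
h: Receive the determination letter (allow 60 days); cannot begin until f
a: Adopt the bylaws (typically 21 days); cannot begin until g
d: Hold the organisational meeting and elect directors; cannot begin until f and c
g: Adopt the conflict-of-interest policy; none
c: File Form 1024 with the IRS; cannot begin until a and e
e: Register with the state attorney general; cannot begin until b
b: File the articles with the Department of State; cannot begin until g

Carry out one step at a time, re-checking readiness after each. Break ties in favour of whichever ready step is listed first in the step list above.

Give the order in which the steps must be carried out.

g f h a b e c d

g has no prerequisites → g first.
Now f, a and b have their prerequisites met. f is listed earlier, so f next.
Ready: h, a and b. h is listed earlier → h.
a and b are both available; a is listed earlier → a.
b needed g, now all done → b.
e needed b, now all done → e.
c needed a and e, now all done → c.
That leaves d as the only ready step → d.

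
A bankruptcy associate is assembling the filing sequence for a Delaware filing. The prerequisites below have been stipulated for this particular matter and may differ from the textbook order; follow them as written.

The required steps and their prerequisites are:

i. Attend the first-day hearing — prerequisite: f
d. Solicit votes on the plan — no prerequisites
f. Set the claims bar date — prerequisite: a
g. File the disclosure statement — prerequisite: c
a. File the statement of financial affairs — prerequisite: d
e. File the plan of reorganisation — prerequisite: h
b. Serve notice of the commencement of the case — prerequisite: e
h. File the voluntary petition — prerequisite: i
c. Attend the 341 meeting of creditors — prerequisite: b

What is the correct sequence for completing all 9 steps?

d → a → f → i → h → e → b → c → g

d is the only step with nothing outstanding, so it goes first.
That leaves a as the only ready step → a.
Next only f has its prerequisites met → f.
i needed f, now all done → i.
h is the only step now ready → h.
e needed h, now all done → e.
b is the only step now ready → b.
c needed b, now all done → c.
g needed c, now all done → g.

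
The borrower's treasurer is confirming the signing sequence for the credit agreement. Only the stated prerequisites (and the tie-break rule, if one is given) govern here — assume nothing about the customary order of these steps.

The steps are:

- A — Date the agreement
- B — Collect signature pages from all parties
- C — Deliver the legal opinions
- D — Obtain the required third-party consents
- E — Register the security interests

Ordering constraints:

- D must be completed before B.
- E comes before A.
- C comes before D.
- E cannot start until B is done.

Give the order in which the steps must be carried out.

Only C has no prerequisites, so it is first.
D needed C, now all done → D.
B is the only step now ready → B.
E needed B, now all done → E.
A is the only step now ready → A.

C → D → B → E → A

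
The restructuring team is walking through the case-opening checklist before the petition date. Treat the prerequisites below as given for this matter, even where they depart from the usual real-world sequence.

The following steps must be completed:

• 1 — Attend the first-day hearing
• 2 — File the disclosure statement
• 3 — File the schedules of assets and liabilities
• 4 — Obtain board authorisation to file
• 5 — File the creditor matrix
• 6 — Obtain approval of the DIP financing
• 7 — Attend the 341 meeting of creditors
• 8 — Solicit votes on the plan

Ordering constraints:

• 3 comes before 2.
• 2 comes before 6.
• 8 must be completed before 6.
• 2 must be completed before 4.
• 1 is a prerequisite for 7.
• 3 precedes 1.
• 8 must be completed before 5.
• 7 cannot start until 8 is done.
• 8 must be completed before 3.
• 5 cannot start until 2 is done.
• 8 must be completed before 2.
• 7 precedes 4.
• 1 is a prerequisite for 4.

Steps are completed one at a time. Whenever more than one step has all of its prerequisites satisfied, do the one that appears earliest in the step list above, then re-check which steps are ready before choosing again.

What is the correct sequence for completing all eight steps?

8 3 1 2 5 6 7 4

Only 8 has no prerequisites, so it is first.
3 is the only step now ready → 3.
Now 1 and 2 have their prerequisites met. 1 is listed earlier, so 1 next.
Now 2 and 7 have their prerequisites met. 2 is listed earlier, so 2 next.
5 and 6 now also ready, so the ready set is {5, 6, 7}; 5 is listed earlier → 5.
Ready: 6 and 7. 6 is listed earlier → 6.
7 is the only step now ready → 7.
4 needed 1, 2 and 7, now all done → 4.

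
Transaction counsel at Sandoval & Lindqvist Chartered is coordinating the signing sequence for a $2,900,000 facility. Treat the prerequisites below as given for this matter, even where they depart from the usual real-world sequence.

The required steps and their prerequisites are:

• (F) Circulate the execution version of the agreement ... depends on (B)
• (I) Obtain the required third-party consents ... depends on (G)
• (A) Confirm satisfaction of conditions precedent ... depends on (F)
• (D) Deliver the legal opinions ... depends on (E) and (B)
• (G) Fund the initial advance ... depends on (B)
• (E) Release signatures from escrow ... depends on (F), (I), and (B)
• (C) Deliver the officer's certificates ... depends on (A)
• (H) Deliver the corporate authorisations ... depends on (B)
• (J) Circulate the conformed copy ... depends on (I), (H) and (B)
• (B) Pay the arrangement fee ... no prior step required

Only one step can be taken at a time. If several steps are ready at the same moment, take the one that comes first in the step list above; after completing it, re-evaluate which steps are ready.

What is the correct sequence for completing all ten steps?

(B) → (F) → (A) → (G) → (I) → (E) → (D) → (C) → (H) → (J)

(B) is the only step with nothing outstanding, so it goes first.
(F), (G) and (H) are all available; (F) is listed earlier → (F).
Now (A), (G) and (H) have their prerequisites met. (A) is listed earlier, so (A) next.
Now (G), (C) and (H) have their prerequisites met. (G) is listed earlier, so (G) next.
(I), (C) and (H) are all available; (I) is listed earlier → (I).
Now (E), (C) and (H) have their prerequisites met. (E) is listed earlier, so (E) next.
(D), (C) and (H) are all available; (D) is listed earlier → (D).
Ready: (C) and (H). (C) is listed earlier → (C).
Next only (H) has its prerequisites met → (H).
(J) needed (I), (H) and (B), now all done → (J).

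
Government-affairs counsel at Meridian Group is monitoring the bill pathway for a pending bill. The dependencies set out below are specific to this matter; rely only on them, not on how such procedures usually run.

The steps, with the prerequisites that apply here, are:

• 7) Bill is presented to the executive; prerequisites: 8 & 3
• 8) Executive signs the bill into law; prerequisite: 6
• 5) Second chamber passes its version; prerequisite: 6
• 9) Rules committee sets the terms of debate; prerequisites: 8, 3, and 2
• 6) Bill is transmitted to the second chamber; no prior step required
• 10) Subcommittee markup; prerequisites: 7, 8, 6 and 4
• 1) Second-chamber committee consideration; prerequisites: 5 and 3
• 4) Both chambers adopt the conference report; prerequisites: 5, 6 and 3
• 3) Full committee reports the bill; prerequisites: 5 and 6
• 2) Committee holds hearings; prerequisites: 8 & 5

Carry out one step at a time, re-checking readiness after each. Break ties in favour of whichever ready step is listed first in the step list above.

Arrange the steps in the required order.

6 8 5 3 7 1 4 10 2 9

Only 6 has no prerequisites, so it is first.
Now 8 and 5 have their prerequisites met. 8 is listed earlier, so 8 next.
Next only 5 has its prerequisites met → 5.
Now 3 and 2 have their prerequisites met. 3 is listed earlier, so 3 next.
Now 7, 1, 4 and 2 have their prerequisites met. 7 is listed earlier, so 7 next.
Now 1, 4 and 2 have their prerequisites met. 1 is listed earlier, so 1 next.
Ready: 4 and 2. 4 is listed earlier → 4.
Now 10 and 2 have their prerequisites met. 10 is listed earlier, so 10 next.
2 needed 8 and 5, now all done → 2.
Next only 9 has its prerequisites met → 9.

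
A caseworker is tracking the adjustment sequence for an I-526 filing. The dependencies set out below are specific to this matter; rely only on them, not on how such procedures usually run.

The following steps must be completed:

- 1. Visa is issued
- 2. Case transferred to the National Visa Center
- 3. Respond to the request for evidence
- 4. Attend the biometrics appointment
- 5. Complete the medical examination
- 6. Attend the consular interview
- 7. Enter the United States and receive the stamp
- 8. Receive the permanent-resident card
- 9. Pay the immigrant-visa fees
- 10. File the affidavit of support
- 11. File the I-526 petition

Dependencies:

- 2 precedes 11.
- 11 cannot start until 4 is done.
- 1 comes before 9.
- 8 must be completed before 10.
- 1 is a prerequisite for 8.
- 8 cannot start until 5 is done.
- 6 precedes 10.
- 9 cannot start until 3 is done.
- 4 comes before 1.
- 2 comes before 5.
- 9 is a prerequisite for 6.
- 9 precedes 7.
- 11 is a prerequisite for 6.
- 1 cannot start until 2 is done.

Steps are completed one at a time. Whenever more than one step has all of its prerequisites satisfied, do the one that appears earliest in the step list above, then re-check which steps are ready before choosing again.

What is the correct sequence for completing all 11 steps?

2 3 4 1 5 8 9 7 11 6 10

Nothing is required for 2, 3 and 4. 2 is listed earlier → 2 first.
5 now also ready, so the ready set is {3, 4, 5}; 3 is listed earlier → 3.
4 and 5 are both available; 4 is listed earlier → 4.
1 and 11 now also ready, so the ready set is {1, 5, 11}; 1 is listed earlier → 1.
9 now also ready, so the ready set is {5, 9, 11}; 5 is listed earlier → 5.
8 now also ready, so the ready set is {8, 9, 11}; 8 is listed earlier → 8.
Ready: 9 and 11. 9 is listed earlier → 9.
7 now also ready, so the ready set is {7, 11}; 7 is listed earlier → 7.
11 needed 2 and 4, now all done → 11.
6 is the only step now ready → 6.
10 needed 6 and 8, now all done → 10.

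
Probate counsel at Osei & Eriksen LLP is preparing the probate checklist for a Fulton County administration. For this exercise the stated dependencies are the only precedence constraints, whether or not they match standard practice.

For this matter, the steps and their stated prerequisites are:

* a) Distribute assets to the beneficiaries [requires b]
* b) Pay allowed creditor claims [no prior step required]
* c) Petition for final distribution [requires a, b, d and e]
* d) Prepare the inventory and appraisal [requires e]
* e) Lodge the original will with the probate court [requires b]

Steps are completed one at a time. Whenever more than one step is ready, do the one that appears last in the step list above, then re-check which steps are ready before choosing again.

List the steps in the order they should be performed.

b has no prerequisites → b first.
Ready: e and a. e is listed later → e.
d now also ready, so the ready set is {d, a}; d is listed later → d.
That leaves a as the only ready step → a.
Next only c has its prerequisites met → c.

b e d a c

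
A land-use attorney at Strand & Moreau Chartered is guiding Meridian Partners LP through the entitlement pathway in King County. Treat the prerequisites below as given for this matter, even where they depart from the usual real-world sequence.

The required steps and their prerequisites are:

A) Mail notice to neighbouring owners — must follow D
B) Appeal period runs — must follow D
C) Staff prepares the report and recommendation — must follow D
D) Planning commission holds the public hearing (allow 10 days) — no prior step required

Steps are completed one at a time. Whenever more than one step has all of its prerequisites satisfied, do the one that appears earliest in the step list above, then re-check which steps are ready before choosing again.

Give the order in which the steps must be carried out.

D → A → B → C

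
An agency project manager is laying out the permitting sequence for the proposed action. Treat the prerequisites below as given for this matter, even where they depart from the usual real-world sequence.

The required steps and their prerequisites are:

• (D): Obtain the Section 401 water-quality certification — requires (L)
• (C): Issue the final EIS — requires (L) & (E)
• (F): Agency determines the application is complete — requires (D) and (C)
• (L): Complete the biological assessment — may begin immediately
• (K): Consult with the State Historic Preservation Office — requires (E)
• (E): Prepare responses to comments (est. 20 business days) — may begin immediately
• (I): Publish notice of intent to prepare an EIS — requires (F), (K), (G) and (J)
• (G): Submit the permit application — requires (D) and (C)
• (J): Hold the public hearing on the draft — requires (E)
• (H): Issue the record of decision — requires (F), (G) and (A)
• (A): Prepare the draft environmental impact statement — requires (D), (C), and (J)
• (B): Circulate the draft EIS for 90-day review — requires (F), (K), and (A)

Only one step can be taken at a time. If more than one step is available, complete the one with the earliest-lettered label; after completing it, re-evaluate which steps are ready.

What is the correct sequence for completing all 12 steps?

(E) and (L) have no prerequisites; (E) has the earlier label, so (E) is first.
Ready: (J), (K) and (L). (J) has the earlier label → (J).
(K) and (L) are both available; (K) has the earlier label → (K).
(L) is the only step now ready → (L).
Ready: (C) and (D). (C) has the earlier label → (C).
Next only (D) has its prerequisites met → (D).
(A), (F) and (G) are all available; (A) has the earlier label → (A).
(F) and (G) are both available; (F) has the earlier label → (F).
Now (B) and (G) have their prerequisites met. (B) has the earlier label, so (B) next.
That leaves (G) as the only ready step → (G).
(H) and (I) are both available; (H) has the earlier label → (H).
(I) needed (F), (G), (J) and (K), now all done → (I).

(E), (J), (K), (L), (C), (D), (A), (F), (B), (G), (H), (I)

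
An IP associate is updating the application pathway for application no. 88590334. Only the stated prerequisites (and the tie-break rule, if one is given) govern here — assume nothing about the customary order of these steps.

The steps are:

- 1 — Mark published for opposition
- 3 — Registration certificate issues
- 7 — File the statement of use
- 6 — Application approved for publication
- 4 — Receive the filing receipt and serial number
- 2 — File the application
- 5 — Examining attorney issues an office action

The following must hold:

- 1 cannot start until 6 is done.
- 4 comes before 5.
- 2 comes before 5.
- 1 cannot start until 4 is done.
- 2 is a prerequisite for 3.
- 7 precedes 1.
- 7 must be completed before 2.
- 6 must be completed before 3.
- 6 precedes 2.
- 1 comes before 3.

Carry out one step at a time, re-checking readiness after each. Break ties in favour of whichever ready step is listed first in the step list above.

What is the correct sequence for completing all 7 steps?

7, 6 and 4 have no prerequisites; 7 is listed earlier, so 7 is first.
Ready: 6 and 4. 6 is listed earlier → 6.
2 now also ready, so the ready set is {4, 2}; 4 is listed earlier → 4.
1 now also ready, so the ready set is {1, 2}; 1 is listed earlier → 1.
2 is the only step now ready → 2.
Now 3 and 5 have their prerequisites met. 3 is listed earlier, so 3 next.
5 needed 4 and 2, now all done → 5.

7 → 6 → 4 → 1 → 2 → 3 → 5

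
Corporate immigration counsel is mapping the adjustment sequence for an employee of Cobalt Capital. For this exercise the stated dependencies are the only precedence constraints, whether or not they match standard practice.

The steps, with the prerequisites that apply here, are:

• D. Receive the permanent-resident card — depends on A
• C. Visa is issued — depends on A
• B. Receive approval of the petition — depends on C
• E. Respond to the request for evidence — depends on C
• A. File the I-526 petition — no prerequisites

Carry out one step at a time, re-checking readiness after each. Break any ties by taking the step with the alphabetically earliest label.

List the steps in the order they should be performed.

Only A has no prerequisites, so it is first.
Now C and D have their prerequisites met. C has the earlier label, so C next.
B, D and E are all available; B has the earlier label → B.
D and E are both available; D has the earlier label → D.
E needed C, now all done → E.

A C B D E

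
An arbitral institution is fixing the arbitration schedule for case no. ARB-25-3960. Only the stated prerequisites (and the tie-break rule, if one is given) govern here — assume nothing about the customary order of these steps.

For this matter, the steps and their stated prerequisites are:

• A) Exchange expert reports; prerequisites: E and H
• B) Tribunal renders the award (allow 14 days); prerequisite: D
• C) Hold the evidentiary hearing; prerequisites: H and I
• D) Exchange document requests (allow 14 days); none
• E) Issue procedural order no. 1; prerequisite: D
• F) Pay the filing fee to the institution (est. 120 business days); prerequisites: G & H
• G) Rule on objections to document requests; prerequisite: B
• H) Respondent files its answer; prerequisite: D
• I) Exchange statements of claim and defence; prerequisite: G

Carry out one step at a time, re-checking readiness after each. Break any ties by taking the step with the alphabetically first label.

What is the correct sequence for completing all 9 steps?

D B E G H A F I C

Only D has no prerequisites, so it is first.
Ready: B, E and H. B has the earlier label → B.
Ready: E, G and H. E has the earlier label → E.
Ready: G and H. G has the earlier label → G.
H and I are both available; H has the earlier label → H.
Ready: A, F and I. A has the earlier label → A.
Now F and I have their prerequisites met. F has the earlier label, so F next.
Next only I has its prerequisites met → I.
That leaves C as the only ready step → C.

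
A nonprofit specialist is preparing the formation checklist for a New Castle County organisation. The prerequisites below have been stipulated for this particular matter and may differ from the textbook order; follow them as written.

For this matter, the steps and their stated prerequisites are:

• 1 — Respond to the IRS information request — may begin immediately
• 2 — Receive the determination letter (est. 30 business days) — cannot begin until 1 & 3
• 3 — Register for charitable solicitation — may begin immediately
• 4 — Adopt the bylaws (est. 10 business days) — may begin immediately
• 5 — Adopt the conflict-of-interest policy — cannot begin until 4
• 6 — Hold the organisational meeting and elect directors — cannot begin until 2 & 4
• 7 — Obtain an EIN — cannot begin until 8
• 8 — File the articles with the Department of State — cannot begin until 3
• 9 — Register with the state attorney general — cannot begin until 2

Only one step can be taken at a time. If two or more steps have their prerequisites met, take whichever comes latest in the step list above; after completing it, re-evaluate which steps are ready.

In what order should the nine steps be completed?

Nothing is required for 4, 3 and 1. 4 is listed later → 4 first.
5 now also ready, so the ready set is {5, 3, 1}; 5 is listed later → 5.
3 and 1 are both available; 3 is listed later → 3.
Now 8 and 1 have their prerequisites met. 8 is listed later, so 8 next.
7 now also ready, so the ready set is {7, 1}; 7 is listed later → 7.
Next only 1 has its prerequisites met → 1.
2 is the only step now ready → 2.
Ready: 9 and 6. 9 is listed later → 9.
6 needed 4 and 2, now all done → 6.

4 5 3 8 7 1 2 9 6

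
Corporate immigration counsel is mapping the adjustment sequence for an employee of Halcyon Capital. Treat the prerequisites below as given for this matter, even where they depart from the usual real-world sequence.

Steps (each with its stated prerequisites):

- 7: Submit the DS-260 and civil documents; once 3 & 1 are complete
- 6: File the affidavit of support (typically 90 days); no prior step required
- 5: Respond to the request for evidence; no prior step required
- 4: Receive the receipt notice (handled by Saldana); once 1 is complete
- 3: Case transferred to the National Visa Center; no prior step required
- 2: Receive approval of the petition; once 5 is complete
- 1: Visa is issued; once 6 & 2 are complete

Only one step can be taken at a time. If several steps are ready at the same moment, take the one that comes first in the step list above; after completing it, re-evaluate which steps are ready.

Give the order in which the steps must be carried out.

6, 5, 3, 2, 1, 7, 4

Nothing is required for 6, 5 and 3. 6 is listed earlier → 6 first.
5 and 3 are both available; 5 is listed earlier → 5.
2 now also ready, so the ready set is {3, 2}; 3 is listed earlier → 3.
2 is the only step now ready → 2.
1 is the only step now ready → 1.
Now 7 and 4 have their prerequisites met. 7 is listed earlier, so 7 next.
4 is the only step now ready → 4.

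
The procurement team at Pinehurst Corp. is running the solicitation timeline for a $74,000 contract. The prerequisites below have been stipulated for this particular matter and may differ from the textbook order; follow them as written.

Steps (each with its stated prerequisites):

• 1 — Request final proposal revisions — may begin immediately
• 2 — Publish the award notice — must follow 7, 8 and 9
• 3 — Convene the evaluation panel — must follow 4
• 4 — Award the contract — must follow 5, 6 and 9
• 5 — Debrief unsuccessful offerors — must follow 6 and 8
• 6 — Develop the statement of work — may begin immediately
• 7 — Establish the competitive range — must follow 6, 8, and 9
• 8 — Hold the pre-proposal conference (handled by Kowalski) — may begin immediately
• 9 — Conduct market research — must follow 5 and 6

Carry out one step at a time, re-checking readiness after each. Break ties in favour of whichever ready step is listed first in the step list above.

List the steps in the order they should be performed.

1 6 8 5 9 4 3 7 2

1, 6 and 8 have no prerequisites; 1 is listed earlier, so 1 is first.
Ready: 6 and 8. 6 is listed earlier → 6.
8 is the only step now ready → 8.
5 needed 6 and 8, now all done → 5.
9 needed 5 and 6, now all done → 9.
Ready: 4 and 7. 4 is listed earlier → 4.
3 now also ready, so the ready set is {3, 7}; 3 is listed earlier → 3.
7 needed 6, 8 and 9, now all done → 7.
Next only 2 has its prerequisites met → 2.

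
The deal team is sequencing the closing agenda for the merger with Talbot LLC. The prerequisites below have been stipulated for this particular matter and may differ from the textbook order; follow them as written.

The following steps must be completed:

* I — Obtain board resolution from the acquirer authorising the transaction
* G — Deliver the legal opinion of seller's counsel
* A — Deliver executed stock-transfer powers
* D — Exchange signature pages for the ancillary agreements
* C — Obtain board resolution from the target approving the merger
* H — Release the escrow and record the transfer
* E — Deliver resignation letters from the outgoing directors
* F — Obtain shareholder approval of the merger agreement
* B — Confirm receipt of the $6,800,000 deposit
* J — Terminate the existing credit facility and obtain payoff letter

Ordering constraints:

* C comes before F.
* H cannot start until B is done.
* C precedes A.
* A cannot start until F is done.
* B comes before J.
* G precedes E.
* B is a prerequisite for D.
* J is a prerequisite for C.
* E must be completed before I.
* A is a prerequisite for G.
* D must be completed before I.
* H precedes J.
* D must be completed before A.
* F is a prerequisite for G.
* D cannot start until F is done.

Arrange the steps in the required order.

B, H, J, C, F, D, A, G, E, I

B has no prerequisites → B first.
H needed B, now all done → H.
Next only J has its prerequisites met → J.
That leaves C as the only ready step → C.
F needed C, now all done → F.
D needed F and B, now all done → D.
Next only A has its prerequisites met → A.
G needed A and F, now all done → G.
Next only E has its prerequisites met → E.
I needed D and E, now all done → I.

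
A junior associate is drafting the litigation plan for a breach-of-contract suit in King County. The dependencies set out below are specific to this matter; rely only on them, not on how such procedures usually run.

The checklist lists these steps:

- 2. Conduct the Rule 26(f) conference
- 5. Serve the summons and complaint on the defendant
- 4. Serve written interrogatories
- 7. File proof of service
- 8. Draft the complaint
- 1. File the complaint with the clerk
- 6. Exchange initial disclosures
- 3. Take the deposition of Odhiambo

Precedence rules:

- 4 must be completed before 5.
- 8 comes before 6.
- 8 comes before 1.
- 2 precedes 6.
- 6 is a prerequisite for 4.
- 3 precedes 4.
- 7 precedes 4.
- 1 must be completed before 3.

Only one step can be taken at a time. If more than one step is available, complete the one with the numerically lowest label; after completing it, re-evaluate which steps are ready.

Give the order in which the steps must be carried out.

2, 7 and 8 have no prerequisites; 2 has the earlier label, so 2 is first.
Ready: 7 and 8. 7 has the earlier label → 7.
That leaves 8 as the only ready step → 8.
Ready: 1 and 6. 1 has the earlier label → 1.
3 now also ready, so the ready set is {3, 6}; 3 has the earlier label → 3.
6 is the only step now ready → 6.
4 is the only step now ready → 4.
5 needed 4, now all done → 5.

2, 7, 8, 1, 3, 6, 4, 5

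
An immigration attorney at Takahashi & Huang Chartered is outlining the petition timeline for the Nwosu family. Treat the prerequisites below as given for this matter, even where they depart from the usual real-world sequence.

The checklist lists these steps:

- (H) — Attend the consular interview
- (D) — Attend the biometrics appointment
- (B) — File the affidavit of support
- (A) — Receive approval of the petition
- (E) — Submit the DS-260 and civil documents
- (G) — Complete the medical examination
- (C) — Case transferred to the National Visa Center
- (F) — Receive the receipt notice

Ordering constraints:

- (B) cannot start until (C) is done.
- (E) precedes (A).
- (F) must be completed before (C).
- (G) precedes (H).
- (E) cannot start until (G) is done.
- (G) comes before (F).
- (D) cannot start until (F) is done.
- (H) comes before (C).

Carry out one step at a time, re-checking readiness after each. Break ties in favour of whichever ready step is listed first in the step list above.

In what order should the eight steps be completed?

Only (G) has no prerequisites, so it is first.
Ready: (H), (E) and (F). (H) is listed earlier → (H).
Now (E) and (F) have their prerequisites met. (E) is listed earlier, so (E) next.
Now (A) and (F) have their prerequisites met. (A) is listed earlier, so (A) next.
(F) is the only step now ready → (F).
(D) and (C) are both available; (D) is listed earlier → (D).
(C) needed (H) and (F), now all done → (C).
(B) needed (C), now all done → (B).

(G), (H), (E), (A), (F), (D), (C), (B)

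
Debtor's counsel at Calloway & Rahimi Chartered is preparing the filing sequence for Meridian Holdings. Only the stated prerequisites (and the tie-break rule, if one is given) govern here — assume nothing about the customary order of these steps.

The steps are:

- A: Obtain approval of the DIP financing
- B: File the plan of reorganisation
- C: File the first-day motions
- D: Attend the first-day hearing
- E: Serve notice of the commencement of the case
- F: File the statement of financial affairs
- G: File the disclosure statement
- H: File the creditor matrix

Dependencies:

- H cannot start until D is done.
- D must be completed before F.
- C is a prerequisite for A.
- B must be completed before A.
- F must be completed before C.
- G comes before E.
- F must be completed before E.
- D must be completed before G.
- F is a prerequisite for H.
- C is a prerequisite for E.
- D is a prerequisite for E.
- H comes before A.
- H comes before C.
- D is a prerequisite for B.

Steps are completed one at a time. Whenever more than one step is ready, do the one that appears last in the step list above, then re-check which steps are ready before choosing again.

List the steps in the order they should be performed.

Only D has no prerequisites, so it is first.
Now G, F and B have their prerequisites met. G is listed later, so G next.
Now F and B have their prerequisites met. F is listed later, so F next.
H and B are both available; H is listed later → H.
C now also ready, so the ready set is {C, B}; C is listed later → C.
E now also ready, so the ready set is {E, B}; E is listed later → E.
B needed D, now all done → B.
Next only A has its prerequisites met → A.

D → G → F → H → C → E → B → A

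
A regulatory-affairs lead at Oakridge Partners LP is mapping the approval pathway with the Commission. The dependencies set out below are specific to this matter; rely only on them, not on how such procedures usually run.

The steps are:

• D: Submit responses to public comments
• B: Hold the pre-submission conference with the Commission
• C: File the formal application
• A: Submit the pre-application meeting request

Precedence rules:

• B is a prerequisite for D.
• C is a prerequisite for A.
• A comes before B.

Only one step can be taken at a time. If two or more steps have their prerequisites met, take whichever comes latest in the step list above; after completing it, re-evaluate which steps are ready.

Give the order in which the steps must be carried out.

C → A → B → D

C is the only step with nothing outstanding, so it goes first.
A needed C, now all done → A.
B needed A, now all done → B.
That leaves D as the only ready step → D.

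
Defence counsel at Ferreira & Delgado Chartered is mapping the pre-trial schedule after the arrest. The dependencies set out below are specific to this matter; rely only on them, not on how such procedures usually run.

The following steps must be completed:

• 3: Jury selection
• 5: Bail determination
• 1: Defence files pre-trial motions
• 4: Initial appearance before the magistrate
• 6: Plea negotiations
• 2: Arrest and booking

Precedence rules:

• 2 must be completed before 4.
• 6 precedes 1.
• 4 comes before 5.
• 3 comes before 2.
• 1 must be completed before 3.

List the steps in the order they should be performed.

6 1 3 2 4 5

6 has no prerequisites → 6 first.
Next only 1 has its prerequisites met → 1.
3 is the only step now ready → 3.
2 is the only step now ready → 2.
That leaves 4 as the only ready step → 4.
5 needed 4, now all done → 5.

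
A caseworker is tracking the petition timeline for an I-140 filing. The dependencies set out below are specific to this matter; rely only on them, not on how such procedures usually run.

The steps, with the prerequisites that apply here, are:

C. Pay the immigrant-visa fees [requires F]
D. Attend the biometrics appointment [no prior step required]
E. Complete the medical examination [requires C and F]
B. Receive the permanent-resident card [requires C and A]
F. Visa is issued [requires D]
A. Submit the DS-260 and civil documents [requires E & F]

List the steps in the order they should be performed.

D has no prerequisites → D first.
F is the only step now ready → F.
C is the only step now ready → C.
E needed C and F, now all done → E.
A needed E and F, now all done → A.
B is the only step now ready → B.

D, F, C, E, A, B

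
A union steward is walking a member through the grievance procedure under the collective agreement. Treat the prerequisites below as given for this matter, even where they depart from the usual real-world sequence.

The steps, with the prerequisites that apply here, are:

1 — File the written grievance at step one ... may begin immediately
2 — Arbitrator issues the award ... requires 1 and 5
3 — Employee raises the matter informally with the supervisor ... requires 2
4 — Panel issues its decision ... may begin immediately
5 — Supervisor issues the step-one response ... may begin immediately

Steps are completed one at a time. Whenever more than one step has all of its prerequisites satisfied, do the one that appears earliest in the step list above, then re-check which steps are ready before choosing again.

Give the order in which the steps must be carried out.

1 → 4 → 5 → 2 → 3

1, 4 and 5 have no prerequisites; 1 is listed earlier, so 1 is first.
Now 4 and 5 have their prerequisites met. 4 is listed earlier, so 4 next.
Next only 5 has its prerequisites met → 5.
Next only 2 has its prerequisites met → 2.
3 is the only step now ready → 3.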